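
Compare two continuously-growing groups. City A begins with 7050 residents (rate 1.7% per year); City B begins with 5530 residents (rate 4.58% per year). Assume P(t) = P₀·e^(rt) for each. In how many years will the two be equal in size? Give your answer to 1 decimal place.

t ≈ 8.4 years

7050·e^(0.017t) = 5530·e^(0.0458t)
7050/5530 = e^((0.0458 − 0.017)t) → ln(1.27486) = 0.0288·t
t = 0.24284 / 0.0288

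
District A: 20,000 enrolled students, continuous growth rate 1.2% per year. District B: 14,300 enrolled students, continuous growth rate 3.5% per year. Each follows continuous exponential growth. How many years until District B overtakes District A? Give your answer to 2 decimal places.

20000·e^(0.012t) = 14300·e^(0.035t)
20000/14300 = e^((0.035 − 0.012)t) → ln(1.3986) = 0.023·t
t = 0.33547 / 0.023

t ≈ 14.59 years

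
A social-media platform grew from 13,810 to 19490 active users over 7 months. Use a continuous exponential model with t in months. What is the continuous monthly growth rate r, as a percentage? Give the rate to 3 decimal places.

19490 = 13810 · e^(r·7)
e^(7r) = 19490/13810 = 1.4113
r = ln(1.4113) / 7 = 0.34451 / 7

r ≈ 4.922% per month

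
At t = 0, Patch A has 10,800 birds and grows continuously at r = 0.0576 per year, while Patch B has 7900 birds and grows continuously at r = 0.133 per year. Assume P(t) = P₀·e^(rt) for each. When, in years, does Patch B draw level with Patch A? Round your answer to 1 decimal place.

10800·e^(0.0576t) = 7900·e^(0.133t)
10800/7900 = e^((0.133 − 0.0576)t) → ln(1.36709) = 0.0754·t
t = 0.31268 / 0.0754

t ≈ 4.1 years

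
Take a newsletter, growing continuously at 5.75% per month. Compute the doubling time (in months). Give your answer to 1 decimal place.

doubling time = ln(2) / |r| = 0.69315 / 0.0575

doubling time ≈ 12.1 months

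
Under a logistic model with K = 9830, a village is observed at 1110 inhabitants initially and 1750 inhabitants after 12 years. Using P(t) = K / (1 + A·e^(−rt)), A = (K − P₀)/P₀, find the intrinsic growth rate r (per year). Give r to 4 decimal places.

A = (9830 − 1110)/1110 = 7.85586
1750 = 9830/(1 + 7.85586·e^(−r·12)) → e^(−12r) = (5.61714 − 1)/7.85586 = 0.587733
r = −ln(0.587733)/12 = 0.53148/12

r ≈ 0.0443 per year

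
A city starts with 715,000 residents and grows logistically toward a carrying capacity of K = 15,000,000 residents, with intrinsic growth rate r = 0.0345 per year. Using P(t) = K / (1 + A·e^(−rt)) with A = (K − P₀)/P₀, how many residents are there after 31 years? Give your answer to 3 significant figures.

≈ 1,910,000 residents

A = (15000000 − 715000)/715000 = 19.97902
P(31) = 15000000 / (1 + 19.97902·e^(−0.0345·31)) = 15000000 / (1 + 19.97902·0.34318)
= 15000000 / 7.8564 ≈ 1909271.01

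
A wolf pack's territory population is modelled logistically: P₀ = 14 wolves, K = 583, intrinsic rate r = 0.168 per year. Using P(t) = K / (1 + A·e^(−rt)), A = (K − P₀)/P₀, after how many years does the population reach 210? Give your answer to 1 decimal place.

A = (583 − 14)/14 = 40.64286
210 = 583/(1 + 40.64286·e^(−0.168t)) → 1 + 40.64286·e^(−0.168t) = 2.77619
e^(−0.168t) = 0.043702 → t = ln(22.88204)/0.168 = 3.13035/0.168

t ≈ 18.6 years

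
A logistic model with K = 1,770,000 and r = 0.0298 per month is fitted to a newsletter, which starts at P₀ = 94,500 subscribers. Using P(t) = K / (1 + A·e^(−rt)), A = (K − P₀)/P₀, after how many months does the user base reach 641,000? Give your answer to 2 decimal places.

t ≈ 77.49 months

A = (1770000 − 94500)/94500 = 17.73016
641000 = 1770000/(1 + 17.73016·e^(−0.0298t)) → 1 + 17.73016·e^(−0.0298t) = 2.76131
e^(−0.0298t) = 0.09934 → t = ln(10.06646)/0.0298 = 2.30921/0.0298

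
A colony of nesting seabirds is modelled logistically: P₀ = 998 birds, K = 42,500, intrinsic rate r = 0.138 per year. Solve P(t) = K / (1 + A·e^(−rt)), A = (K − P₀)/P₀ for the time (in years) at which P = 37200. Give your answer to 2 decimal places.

t ≈ 41.13 years

A = (42500 − 998)/998 = 41.58517
37200 = 42500/(1 + 41.58517·e^(−0.138t)) → 1 + 41.58517·e^(−0.138t) = 1.14247
e^(−0.138t) = 0.003426 → t = ln(291.88082)/0.138 = 5.67635/0.138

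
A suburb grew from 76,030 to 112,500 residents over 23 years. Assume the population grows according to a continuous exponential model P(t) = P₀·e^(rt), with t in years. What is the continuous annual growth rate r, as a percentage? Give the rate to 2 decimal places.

112500 = 76030 · e^(r·23)
e^(23r) = 112500/76030 = 1.47968
r = ln(1.47968) / 23 = 0.39183 / 23

r ≈ 1.70% per year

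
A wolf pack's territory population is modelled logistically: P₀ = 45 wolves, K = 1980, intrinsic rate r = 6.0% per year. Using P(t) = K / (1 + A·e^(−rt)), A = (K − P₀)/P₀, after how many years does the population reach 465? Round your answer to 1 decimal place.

t ≈ 43.0 years

A = (1980 − 45)/45 = 43
465 = 1980/(1 + 43·e^(−0.06t)) → 1 + 43·e^(−0.06t) = 4.25806
e^(−0.06t) = 0.075769 → t = ln(13.19802)/0.06 = 2.58007/0.06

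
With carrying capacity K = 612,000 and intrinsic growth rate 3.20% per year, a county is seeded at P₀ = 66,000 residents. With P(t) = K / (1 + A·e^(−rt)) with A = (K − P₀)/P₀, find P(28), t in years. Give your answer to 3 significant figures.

A = (612000 − 66000)/66000 = 8.27273
P(28) = 612000 / (1 + 8.27273·e^(−0.032·28)) = 612000 / (1 + 8.27273·0.408199)
= 612000 / 4.37692 ≈ 139824.33

≈ 140,000 residents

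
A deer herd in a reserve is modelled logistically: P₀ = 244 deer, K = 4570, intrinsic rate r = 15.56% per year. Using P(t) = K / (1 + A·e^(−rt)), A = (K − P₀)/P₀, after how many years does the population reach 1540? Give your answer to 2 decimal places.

A = (4570 − 244)/244 = 17.72951
1540 = 4570/(1 + 17.72951·e^(−0.1556t)) → 1 + 17.72951·e^(−0.1556t) = 2.96753
e^(−0.1556t) = 0.110975 → t = ln(9.01104)/0.1556 = 2.19845/0.1556

t ≈ 14.13 years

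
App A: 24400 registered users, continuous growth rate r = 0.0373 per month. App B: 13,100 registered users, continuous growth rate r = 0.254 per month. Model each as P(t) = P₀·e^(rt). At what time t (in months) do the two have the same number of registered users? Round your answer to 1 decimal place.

24400·e^(0.0373t) = 13100·e^(0.254t)
24400/13100 = e^((0.254 − 0.0373)t) → ln(1.8626) = 0.2167·t
t = 0.62197 / 0.2167

t ≈ 2.9 months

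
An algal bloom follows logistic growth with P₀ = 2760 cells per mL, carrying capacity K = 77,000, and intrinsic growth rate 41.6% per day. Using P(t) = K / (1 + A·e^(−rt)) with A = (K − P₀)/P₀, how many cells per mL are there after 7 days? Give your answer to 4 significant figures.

A = (77000 − 2760)/2760 = 26.89855
P(7) = 77000 / (1 + 26.89855·e^(−0.416·7)) = 77000 / (1 + 26.89855·0.054367)
= 77000 / 2.46239 ≈ 31270.43

≈ 31,270 cells per mL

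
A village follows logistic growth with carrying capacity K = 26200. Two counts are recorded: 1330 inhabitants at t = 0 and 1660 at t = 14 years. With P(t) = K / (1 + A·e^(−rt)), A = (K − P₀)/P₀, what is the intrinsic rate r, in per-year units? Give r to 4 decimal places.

A = (26200 − 1330)/1330 = 18.69925
1660 = 26200/(1 + 18.69925·e^(−r·14)) → e^(−14r) = (15.78313 − 1)/18.69925 = 0.790574
r = −ln(0.790574)/14 = 0.235/14

r ≈ 0.0168 per year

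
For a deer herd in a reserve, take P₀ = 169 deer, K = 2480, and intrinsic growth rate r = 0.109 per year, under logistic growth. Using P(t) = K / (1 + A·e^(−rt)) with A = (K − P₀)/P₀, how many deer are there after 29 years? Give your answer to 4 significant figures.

A = (2480 − 169)/169 = 13.67456
P(29) = 2480 / (1 + 13.67456·e^(−0.109·29)) = 2480 / (1 + 13.67456·0.042383)
= 2480 / 1.57957 ≈ 1570.04

≈ 1,570 deer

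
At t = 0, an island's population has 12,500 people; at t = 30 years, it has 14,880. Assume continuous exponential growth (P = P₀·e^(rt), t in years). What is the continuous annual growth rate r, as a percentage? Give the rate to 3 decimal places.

r ≈ 0.581% per year

14880 = 12500 · e^(r·30)
e^(30r) = 14880/12500 = 1.1904
r = ln(1.1904) / 30 = 0.17429 / 30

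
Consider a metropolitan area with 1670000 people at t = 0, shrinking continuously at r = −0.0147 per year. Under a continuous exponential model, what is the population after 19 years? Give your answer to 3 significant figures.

P(19) = 1670000 · e^(-0.0147·19) = 1670000 · e^(-0.2793)
= 1670000 · 0.75631 ≈ 1263042.67

≈ 1,260,000 people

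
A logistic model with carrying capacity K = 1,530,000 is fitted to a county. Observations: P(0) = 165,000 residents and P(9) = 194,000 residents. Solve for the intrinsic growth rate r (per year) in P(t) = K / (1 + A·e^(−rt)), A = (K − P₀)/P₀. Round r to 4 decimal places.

r ≈ 0.0204 per year

A = (1530000 − 165000)/165000 = 8.27273
194000 = 1530000/(1 + 8.27273·e^(−r·9)) → e^(−9r) = (7.8866 − 1)/8.27273 = 0.832446
r = −ln(0.832446)/9 = 0.18339/9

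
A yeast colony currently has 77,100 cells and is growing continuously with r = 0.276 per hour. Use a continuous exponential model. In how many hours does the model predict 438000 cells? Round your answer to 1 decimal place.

t ≈ 6.3 hours

438000 = 77100 · e^(0.276·t)
t = ln(438000/77100) / 0.276 = ln(5.68093) / 0.276 = 1.73712 / 0.276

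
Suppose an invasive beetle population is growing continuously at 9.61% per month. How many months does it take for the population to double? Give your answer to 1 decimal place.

doubling time = ln(2) / |r| = 0.69315 / 0.0961

doubling time ≈ 7.2 months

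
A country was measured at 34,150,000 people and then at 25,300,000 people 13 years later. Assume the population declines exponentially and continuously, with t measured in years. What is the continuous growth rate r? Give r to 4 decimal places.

r ≈ -0.0231 per year

25300000 = 34150000 · e^(r·13)
e^(13r) = 25300000/34150000 = 0.74085
r = ln(0.74085) / 13 = -0.29996 / 13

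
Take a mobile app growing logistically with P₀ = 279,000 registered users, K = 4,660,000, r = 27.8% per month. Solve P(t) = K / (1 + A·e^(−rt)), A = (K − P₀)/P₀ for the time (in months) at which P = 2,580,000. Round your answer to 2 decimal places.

A = (4660000 − 279000)/279000 = 15.70251
2580000 = 4660000/(1 + 15.70251·e^(−0.278t)) → 1 + 15.70251·e^(−0.278t) = 1.8062
e^(−0.278t) = 0.051342 → t = ln(19.47715)/0.278 = 2.96924/0.278

t ≈ 10.68 months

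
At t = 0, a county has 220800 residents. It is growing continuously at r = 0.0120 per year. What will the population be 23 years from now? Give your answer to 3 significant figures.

≈ 291,000 residents

P(23) = 220800 · e^(0.012·23) = 220800 · e^(0.276)
= 220800 · 1.31785 ≈ 290980.81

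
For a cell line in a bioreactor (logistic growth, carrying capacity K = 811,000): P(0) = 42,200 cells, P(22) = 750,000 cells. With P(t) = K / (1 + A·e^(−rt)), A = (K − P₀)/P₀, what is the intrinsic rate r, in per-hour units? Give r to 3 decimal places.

A = (811000 − 42200)/42200 = 18.21801
750000 = 811000/(1 + 18.21801·e^(−r·22)) → e^(−22r) = (1.08133 − 1)/18.21801 = 0.004464
r = −ln(0.004464)/22 = 5.41161/22

r ≈ 0.246 per hour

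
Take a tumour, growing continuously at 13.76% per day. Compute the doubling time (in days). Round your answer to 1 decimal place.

doubling time = ln(2) / |r| = 0.69315 / 0.1376

doubling time ≈ 5.0 days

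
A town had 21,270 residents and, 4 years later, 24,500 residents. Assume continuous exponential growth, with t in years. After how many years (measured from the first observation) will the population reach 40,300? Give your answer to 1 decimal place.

t ≈ 18.1 years

r = ln(24500/21270) / 4 ≈ 0.035344 per year
t = ln(40300/21270) / r = 0.63905 / 0.035344 ≈ 18.081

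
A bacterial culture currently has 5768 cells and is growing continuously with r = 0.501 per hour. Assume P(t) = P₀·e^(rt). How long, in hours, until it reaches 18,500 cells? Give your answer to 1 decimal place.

18500 = 5768 · e^(0.501·t)
t = ln(18500/5768) / 0.501 = ln(3.20735) / 0.501 = 1.16545 / 0.501

t ≈ 2.3 hours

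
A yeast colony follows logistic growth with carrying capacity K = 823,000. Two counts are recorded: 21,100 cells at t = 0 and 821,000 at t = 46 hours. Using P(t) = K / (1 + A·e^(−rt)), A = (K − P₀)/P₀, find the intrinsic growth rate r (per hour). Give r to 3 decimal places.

r ≈ 0.210 per hour

A = (823000 − 21100)/21100 = 38.00474
821000 = 823000/(1 + 38.00474·e^(−r·46)) → e^(−46r) = (1.00244 − 1)/38.00474 = 0.000064
r = −ln(0.000064)/46 = 9.65509/46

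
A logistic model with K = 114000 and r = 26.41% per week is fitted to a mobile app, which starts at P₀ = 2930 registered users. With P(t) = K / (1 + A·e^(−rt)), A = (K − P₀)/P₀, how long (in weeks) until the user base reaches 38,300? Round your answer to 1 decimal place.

A = (114000 − 2930)/2930 = 37.90785
38300 = 114000/(1 + 37.90785·e^(−0.2641t)) → 1 + 37.90785·e^(−0.2641t) = 2.9765
e^(−0.2641t) = 0.05214 → t = ln(19.17927)/0.2641 = 2.95383/0.2641

t ≈ 11.2 weeks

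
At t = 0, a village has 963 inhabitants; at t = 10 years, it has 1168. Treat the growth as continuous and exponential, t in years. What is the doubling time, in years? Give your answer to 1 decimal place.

r = ln(1168/963) / 10 = ln(1.21288) / 10 ≈ 0.019299 per year
doubling time = ln 2 / |r| = 0.69315 / 0.019299

doubling time ≈ 35.9 years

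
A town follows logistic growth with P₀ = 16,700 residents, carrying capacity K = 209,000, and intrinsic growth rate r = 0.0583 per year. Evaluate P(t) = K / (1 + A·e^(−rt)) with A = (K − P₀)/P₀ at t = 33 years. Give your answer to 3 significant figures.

A = (209000 − 16700)/16700 = 11.51497
P(33) = 209000 / (1 + 11.51497·e^(−0.0583·33)) = 209000 / (1 + 11.51497·0.146036)
= 209000 / 2.6816 ≈ 77938.44

≈ 77,900 residents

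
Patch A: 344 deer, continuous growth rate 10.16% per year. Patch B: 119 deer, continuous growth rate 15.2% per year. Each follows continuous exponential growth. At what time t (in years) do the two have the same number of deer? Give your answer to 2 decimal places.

t ≈ 21.06 years

344·e^(0.1016t) = 119·e^(0.152t)
344/119 = e^((0.152 − 0.1016)t) → ln(2.89076) = 0.0504·t
t = 1.06152 / 0.0504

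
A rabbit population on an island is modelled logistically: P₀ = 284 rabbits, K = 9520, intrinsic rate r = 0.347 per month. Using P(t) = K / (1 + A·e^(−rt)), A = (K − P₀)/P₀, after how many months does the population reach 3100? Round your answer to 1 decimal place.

A = (9520 − 284)/284 = 32.52113
3100 = 9520/(1 + 32.52113·e^(−0.347t)) → 1 + 32.52113·e^(−0.347t) = 3.07097
e^(−0.347t) = 0.063681 → t = ln(15.70335)/0.347 = 2.75387/0.347

t ≈ 7.9 months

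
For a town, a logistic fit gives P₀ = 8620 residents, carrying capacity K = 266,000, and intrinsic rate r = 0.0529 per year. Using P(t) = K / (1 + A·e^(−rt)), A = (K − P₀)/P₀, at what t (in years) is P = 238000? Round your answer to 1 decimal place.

A = (266000 − 8620)/8620 = 29.85847
238000 = 266000/(1 + 29.85847·e^(−0.0529t)) → 1 + 29.85847·e^(−0.0529t) = 1.11765
e^(−0.0529t) = 0.00394 → t = ln(253.79698)/0.0529 = 5.53653/0.0529

t ≈ 104.7 years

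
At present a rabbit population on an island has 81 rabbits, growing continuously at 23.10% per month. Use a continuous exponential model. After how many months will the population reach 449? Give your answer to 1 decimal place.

t ≈ 7.4 months

449 = 81 · e^(0.231·t)
t = ln(449/81) / 0.231 = ln(5.54321) / 0.231 = 1.71257 / 0.231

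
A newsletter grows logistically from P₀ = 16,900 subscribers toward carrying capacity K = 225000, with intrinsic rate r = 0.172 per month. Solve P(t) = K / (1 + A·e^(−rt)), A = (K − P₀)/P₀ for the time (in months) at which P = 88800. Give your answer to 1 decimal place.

t ≈ 12.1 months

A = (225000 − 16900)/16900 = 12.31361
88800 = 225000/(1 + 12.31361·e^(−0.172t)) → 1 + 12.31361·e^(−0.172t) = 2.53378
e^(−0.172t) = 0.12456 → t = ln(8.02826)/0.172 = 2.08297/0.172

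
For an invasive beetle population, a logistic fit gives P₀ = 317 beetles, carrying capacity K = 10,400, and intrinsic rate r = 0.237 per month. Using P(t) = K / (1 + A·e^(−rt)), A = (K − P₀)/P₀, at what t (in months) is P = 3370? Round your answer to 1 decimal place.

t ≈ 11.5 months

A = (10400 − 317)/317 = 31.80757
3370 = 10400/(1 + 31.80757·e^(−0.237t)) → 1 + 31.80757·e^(−0.237t) = 3.08605
e^(−0.237t) = 0.065584 → t = ln(15.24773)/0.237 = 2.72443/0.237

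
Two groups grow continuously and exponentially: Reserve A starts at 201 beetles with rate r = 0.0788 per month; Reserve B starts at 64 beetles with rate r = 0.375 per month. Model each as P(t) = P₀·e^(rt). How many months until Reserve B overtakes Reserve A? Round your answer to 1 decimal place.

201·e^(0.0788t) = 64·e^(0.375t)
201/64 = e^((0.375 − 0.0788)t) → ln(3.14062) = 0.2962·t
t = 1.14442 / 0.2962

t ≈ 3.9 months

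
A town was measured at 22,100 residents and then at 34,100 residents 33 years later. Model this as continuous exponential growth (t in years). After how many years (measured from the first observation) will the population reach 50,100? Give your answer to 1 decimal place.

r = ln(34100/22100) / 33 ≈ 0.013143 per year
t = ln(50100/22100) / r = 0.81844 / 0.013143 ≈ 62.272

t ≈ 62.3 years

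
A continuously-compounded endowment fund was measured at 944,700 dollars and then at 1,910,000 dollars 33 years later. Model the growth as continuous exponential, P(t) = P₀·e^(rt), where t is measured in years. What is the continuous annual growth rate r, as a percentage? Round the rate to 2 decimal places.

1910000 = 944700 · e^(r·33)
e^(33r) = 1910000/944700 = 2.02181
r = ln(2.02181) / 33 = 0.70399 / 33

r ≈ 2.13% per year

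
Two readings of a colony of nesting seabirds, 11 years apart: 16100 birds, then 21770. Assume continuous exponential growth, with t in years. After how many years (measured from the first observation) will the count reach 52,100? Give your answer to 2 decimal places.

r = ln(21770/16100) / 11 ≈ 0.027429 per year
t = ln(52100/16100) / r = 1.17435 / 0.027429 ≈ 42.815

t ≈ 42.81 years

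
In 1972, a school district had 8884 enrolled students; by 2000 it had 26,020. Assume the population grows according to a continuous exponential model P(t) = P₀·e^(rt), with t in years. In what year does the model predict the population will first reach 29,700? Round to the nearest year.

r = ln(26020/8884) / 28 = 1.07461/28 ≈ 0.038379 per year
t = ln(29700/8884) / r = 1.2069/0.038379 ≈ 31.45 years after 1972

year 2003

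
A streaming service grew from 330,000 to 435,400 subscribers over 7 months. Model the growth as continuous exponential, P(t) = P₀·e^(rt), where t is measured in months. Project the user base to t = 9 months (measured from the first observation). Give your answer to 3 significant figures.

≈ 471,000 subscribers

r = ln(435400/330000) / 7 ≈ 0.039596 per month
P(9) = 330000 · e^(0.039596·9) = 330000 · 1.42813 ≈ 471282.31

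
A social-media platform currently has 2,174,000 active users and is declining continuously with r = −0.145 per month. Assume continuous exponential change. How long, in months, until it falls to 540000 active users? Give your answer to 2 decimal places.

540000 = 2174000 · e^(-0.145·t)
t = ln(540000/2174000) / -0.145 = ln(0.24839) / -0.145 = -1.39275 / -0.145

t ≈ 9.61 months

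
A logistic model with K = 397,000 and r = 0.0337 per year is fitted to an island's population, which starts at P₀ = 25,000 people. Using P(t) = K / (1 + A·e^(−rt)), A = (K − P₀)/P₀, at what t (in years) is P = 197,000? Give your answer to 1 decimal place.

A = (397000 − 25000)/25000 = 14.88
197000 = 397000/(1 + 14.88·e^(−0.0337t)) → 1 + 14.88·e^(−0.0337t) = 2.01523
e^(−0.0337t) = 0.068228 → t = ln(14.6568)/0.0337 = 2.6849/0.0337

t ≈ 79.7 years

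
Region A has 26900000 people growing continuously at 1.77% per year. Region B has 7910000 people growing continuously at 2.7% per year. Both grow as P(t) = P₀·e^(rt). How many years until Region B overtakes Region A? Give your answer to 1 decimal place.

26900000·e^(0.0177t) = 7910000·e^(0.027t)
26900000/7910000 = e^((0.027 − 0.0177)t) → ln(3.40076) = 0.0093·t
t = 1.224 / 0.0093

t ≈ 131.6 years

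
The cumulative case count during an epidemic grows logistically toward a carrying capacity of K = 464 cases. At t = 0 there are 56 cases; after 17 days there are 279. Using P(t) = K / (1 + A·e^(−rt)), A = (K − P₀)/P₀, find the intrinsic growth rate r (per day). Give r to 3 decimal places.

A = (464 − 56)/56 = 7.28571
279 = 464/(1 + 7.28571·e^(−r·17)) → e^(−17r) = (1.66308 − 1)/7.28571 = 0.091011
r = −ln(0.091011)/17 = 2.39677/17

r ≈ 0.141 per day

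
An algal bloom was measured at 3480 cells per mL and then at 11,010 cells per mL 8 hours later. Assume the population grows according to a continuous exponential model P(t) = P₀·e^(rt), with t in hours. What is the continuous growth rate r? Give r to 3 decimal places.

r ≈ 0.144 per hour

11010 = 3480 · e^(r·8)
e^(8r) = 11010/3480 = 3.16379
r = ln(3.16379) / 8 = 1.15177 / 8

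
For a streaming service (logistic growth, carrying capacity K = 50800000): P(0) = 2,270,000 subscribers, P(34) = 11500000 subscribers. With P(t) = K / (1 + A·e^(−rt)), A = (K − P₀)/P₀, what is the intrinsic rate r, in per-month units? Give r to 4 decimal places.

r ≈ 0.0539 per month

A = (50800000 − 2270000)/2270000 = 21.37885
11500000 = 50800000/(1 + 21.37885·e^(−r·34)) → e^(−34r) = (4.41739 − 1)/21.37885 = 0.159849
r = −ln(0.159849)/34 = 1.83352/34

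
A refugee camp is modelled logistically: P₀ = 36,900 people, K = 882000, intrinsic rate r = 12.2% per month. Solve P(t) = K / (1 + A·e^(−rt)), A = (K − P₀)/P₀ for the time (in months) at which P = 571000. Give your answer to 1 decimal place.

A = (882000 − 36900)/36900 = 22.90244
571000 = 882000/(1 + 22.90244·e^(−0.122t)) → 1 + 22.90244·e^(−0.122t) = 1.54466
e^(−0.122t) = 0.023782 → t = ln(42.04917)/0.122 = 3.73884/0.122

t ≈ 30.6 months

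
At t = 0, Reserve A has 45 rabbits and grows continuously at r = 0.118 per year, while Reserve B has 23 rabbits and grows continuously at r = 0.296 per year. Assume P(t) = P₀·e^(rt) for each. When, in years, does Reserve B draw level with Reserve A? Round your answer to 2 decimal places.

t ≈ 3.77 years

45·e^(0.118t) = 23·e^(0.296t)
45/23 = e^((0.296 − 0.118)t) → ln(1.95652) = 0.178·t
t = 0.67117 / 0.178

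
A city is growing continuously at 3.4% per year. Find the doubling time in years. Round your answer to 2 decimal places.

doubling time = ln(2) / |r| = 0.69315 / 0.034

doubling time ≈ 20.39 years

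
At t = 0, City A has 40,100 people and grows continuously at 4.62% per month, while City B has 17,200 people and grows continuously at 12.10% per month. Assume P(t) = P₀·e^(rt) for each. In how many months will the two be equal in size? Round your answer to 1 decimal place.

t ≈ 11.3 months

40100·e^(0.0462t) = 17200·e^(0.121t)
40100/17200 = e^((0.121 − 0.0462)t) → ln(2.3314) = 0.0748·t
t = 0.84647 / 0.0748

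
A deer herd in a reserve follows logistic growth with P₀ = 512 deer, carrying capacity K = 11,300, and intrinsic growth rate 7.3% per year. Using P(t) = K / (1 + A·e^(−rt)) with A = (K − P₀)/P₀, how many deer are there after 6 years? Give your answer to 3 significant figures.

A = (11300 − 512)/512 = 21.07031
P(6) = 11300 / (1 + 21.07031·e^(−0.073·6)) = 11300 / (1 + 21.07031·0.645326)
= 11300 / 14.59722 ≈ 774.12

≈ 774 deer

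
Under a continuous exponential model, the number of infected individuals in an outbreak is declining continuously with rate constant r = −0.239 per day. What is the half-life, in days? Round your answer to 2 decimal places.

half-life ≈ 2.90 days

half-life = ln(2) / |r| = 0.69315 / 0.239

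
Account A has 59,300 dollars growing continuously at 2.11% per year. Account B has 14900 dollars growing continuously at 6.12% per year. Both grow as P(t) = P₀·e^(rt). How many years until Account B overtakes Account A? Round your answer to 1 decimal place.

59300·e^(0.0211t) = 14900·e^(0.0612t)
59300/14900 = e^((0.0612 − 0.0211)t) → ln(3.97987) = 0.0401·t
t = 1.38125 / 0.0401

t ≈ 34.4 years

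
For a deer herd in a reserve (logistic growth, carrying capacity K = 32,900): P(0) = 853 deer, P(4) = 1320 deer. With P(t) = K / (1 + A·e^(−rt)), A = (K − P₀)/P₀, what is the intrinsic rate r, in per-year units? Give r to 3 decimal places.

r ≈ 0.113 per year

A = (32900 − 853)/853 = 37.56975
1320 = 32900/(1 + 37.56975·e^(−r·4)) → e^(−4r) = (24.92424 − 1)/37.56975 = 0.636795
r = −ln(0.636795)/4 = 0.45131/4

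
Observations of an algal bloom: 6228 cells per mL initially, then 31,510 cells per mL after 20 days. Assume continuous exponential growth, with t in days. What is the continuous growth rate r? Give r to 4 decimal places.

31510 = 6228 · e^(r·20)
e^(20r) = 31510/6228 = 5.05941
r = ln(5.05941) / 20 = 1.62125 / 20

r ≈ 0.0811 per day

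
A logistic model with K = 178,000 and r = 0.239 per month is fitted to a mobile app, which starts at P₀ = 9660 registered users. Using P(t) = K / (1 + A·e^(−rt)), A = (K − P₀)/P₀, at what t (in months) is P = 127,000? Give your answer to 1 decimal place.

t ≈ 15.8 months

A = (178000 − 9660)/9660 = 17.4265
127000 = 178000/(1 + 17.4265·e^(−0.239t)) → 1 + 17.4265·e^(−0.239t) = 1.40157
e^(−0.239t) = 0.023044 → t = ln(43.3954)/0.239 = 3.77035/0.239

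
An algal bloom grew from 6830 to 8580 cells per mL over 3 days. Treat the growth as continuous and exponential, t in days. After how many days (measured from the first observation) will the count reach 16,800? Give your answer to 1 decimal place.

r = ln(8580/6830) / 3 ≈ 0.076036 per day
t = ln(16800/6830) / r = 0.90005 / 0.076036 ≈ 11.837

t ≈ 11.8 days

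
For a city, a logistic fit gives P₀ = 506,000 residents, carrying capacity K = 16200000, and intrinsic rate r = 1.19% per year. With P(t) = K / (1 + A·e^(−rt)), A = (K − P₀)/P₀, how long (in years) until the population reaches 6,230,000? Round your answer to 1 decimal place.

t ≈ 249.1 years

A = (16200000 − 506000)/506000 = 31.01581
6230000 = 16200000/(1 + 31.01581·e^(−0.0119t)) → 1 + 31.01581·e^(−0.0119t) = 2.60032
e^(−0.0119t) = 0.051597 → t = ln(19.38099)/0.0119 = 2.96429/0.0119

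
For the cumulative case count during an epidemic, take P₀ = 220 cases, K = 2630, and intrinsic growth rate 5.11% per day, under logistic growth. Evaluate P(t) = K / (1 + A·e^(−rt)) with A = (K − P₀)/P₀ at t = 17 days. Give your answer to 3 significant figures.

≈ 470 cases

A = (2630 − 220)/220 = 10.95455
P(17) = 2630 / (1 + 10.95455·e^(−0.0511·17)) = 2630 / (1 + 10.95455·0.419497)
= 2630 / 5.59539 ≈ 470.03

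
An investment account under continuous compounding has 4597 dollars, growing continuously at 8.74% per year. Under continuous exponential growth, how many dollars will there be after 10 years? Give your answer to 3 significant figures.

≈ 11,000 dollars

P(10) = 4597 · e^(0.0874·10) = 4597 · e^(0.874)
= 4597 · 2.39648 ≈ 11016.61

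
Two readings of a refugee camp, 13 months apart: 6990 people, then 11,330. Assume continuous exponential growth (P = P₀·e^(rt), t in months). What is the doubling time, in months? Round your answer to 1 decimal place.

r = ln(11330/6990) / 13 = ln(1.62089) / 13 ≈ 0.037152 per month
doubling time = ln 2 / |r| = 0.69315 / 0.037152

doubling time ≈ 18.7 months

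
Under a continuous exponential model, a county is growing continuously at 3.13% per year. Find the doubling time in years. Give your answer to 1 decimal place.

doubling time = ln(2) / |r| = 0.69315 / 0.0313

doubling time ≈ 22.1 years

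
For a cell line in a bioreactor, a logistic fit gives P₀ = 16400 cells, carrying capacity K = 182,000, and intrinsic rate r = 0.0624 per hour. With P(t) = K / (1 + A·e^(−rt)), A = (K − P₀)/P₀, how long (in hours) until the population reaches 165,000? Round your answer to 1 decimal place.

t ≈ 73.5 hours

A = (182000 − 16400)/16400 = 10.09756
165000 = 182000/(1 + 10.09756·e^(−0.0624t)) → 1 + 10.09756·e^(−0.0624t) = 1.10303
e^(−0.0624t) = 0.010203 → t = ln(98.00574)/0.0624 = 4.58503/0.0624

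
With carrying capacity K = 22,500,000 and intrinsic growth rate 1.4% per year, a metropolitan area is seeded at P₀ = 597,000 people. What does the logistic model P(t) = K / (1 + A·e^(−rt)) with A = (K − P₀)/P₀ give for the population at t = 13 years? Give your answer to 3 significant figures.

≈ 712,000 people

A = (22500000 − 597000)/597000 = 36.68844
P(13) = 22500000 / (1 + 36.68844·e^(−0.014·13)) = 22500000 / (1 + 36.68844·0.833601)
= 22500000 / 31.58353 ≈ 712396.52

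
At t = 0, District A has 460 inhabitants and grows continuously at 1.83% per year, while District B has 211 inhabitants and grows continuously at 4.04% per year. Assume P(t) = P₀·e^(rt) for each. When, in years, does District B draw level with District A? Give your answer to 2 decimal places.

460·e^(0.0183t) = 211·e^(0.0404t)
460/211 = e^((0.0404 − 0.0183)t) → ln(2.18009) = 0.0221·t
t = 0.77937 / 0.0221

t ≈ 35.27 years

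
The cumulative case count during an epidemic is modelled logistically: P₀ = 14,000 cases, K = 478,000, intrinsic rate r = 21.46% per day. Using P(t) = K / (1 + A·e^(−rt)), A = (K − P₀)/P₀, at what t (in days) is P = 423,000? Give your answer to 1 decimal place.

t ≈ 25.8 days

A = (478000 − 14000)/14000 = 33.14286
423000 = 478000/(1 + 33.14286·e^(−0.2146t)) → 1 + 33.14286·e^(−0.2146t) = 1.13002
e^(−0.2146t) = 0.003923 → t = ln(254.8987)/0.2146 = 5.54087/0.2146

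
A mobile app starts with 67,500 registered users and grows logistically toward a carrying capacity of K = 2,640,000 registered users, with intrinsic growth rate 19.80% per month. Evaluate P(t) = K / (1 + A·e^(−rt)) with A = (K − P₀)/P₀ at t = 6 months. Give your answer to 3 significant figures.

A = (2640000 − 67500)/67500 = 38.11111
P(6) = 2640000 / (1 + 38.11111·e^(−0.198·6)) = 2640000 / (1 + 38.11111·0.30483)
= 2640000 / 12.61742 ≈ 209234.5

≈ 209,000 registered users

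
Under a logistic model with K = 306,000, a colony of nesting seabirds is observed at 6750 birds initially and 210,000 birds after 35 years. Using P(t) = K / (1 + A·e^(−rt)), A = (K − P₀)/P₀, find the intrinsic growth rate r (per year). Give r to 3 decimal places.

r ≈ 0.131 per year

A = (306000 − 6750)/6750 = 44.33333
210000 = 306000/(1 + 44.33333·e^(−r·35)) → e^(−35r) = (1.45714 − 1)/44.33333 = 0.010311
r = −ln(0.010311)/35 = 4.5745/35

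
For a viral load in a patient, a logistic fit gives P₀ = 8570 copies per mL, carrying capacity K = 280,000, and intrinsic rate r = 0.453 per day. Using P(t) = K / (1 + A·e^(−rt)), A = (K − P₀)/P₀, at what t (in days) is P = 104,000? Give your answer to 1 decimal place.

t ≈ 6.5 days

A = (280000 − 8570)/8570 = 31.67211
104000 = 280000/(1 + 31.67211·e^(−0.453t)) → 1 + 31.67211·e^(−0.453t) = 2.69231
e^(−0.453t) = 0.053432 → t = ln(18.71534)/0.453 = 2.92934/0.453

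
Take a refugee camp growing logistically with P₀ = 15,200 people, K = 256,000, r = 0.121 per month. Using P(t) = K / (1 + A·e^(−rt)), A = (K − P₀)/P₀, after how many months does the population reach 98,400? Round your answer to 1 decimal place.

t ≈ 18.9 months

A = (256000 − 15200)/15200 = 15.84211
98400 = 256000/(1 + 15.84211·e^(−0.121t)) → 1 + 15.84211·e^(−0.121t) = 2.60163
e^(−0.121t) = 0.101099 → t = ln(9.89126)/0.121 = 2.29165/0.121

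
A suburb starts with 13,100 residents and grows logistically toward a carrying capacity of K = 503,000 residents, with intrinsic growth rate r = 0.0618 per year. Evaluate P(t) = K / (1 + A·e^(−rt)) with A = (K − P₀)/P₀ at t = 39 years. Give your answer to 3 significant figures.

A = (503000 − 13100)/13100 = 37.39695
P(39) = 503000 / (1 + 37.39695·e^(−0.0618·39)) = 503000 / (1 + 37.39695·0.089797)
= 503000 / 4.35815 ≈ 115416.05

≈ 115,000 residents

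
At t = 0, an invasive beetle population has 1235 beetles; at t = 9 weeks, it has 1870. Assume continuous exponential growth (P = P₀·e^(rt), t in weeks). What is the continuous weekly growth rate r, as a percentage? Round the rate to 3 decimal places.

r ≈ 4.610% per week

1870 = 1235 · e^(r·9)
e^(9r) = 1870/1235 = 1.51417
r = ln(1.51417) / 9 = 0.41487 / 9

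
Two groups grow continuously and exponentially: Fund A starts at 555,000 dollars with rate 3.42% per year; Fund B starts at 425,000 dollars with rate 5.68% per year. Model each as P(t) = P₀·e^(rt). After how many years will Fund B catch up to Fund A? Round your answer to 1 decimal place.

555000·e^(0.0342t) = 425000·e^(0.0568t)
555000/425000 = e^((0.0568 − 0.0342)t) → ln(1.30588) = 0.0226·t
t = 0.26688 / 0.0226

t ≈ 11.8 years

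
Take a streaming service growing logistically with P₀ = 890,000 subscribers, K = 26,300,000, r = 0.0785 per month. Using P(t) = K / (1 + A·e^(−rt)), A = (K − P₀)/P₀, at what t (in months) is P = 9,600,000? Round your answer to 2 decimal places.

A = (26300000 − 890000)/890000 = 28.55056
9600000 = 26300000/(1 + 28.55056·e^(−0.0785t)) → 1 + 28.55056·e^(−0.0785t) = 2.73958
e^(−0.0785t) = 0.06093 → t = ln(16.4123)/0.0785 = 2.79803/0.0785

t ≈ 35.64 months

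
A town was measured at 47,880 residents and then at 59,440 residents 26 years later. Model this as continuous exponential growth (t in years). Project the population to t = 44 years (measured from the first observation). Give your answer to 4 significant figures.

r = ln(59440/47880) / 26 ≈ 0.008318 per year
P(44) = 47880 · e^(0.008318·44) = 47880 · 1.44195 ≈ 69040.44

≈ 69,040 residents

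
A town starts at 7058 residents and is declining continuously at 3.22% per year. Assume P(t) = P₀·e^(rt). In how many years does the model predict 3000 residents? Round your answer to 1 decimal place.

3000 = 7058 · e^(-0.0322·t)
t = ln(3000/7058) / -0.0322 = ln(0.42505) / -0.0322 = -0.85555 / -0.0322

t ≈ 26.6 years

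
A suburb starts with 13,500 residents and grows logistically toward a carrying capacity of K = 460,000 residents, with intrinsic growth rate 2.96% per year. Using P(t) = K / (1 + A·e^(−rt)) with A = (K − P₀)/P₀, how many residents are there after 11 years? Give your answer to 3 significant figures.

A = (460000 − 13500)/13500 = 33.07407
P(11) = 460000 / (1 + 33.07407·e^(−0.0296·11)) = 460000 / (1 + 33.07407·0.722094)
= 460000 / 24.88259 ≈ 18486.82

≈ 18,500 residents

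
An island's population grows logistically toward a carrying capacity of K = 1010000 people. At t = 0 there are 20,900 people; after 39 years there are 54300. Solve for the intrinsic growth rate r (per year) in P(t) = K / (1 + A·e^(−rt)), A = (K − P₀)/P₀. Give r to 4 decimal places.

A = (1010000 − 20900)/20900 = 47.32536
54300 = 1010000/(1 + 47.32536·e^(−r·39)) → e^(−39r) = (18.60037 − 1)/47.32536 = 0.371901
r = −ln(0.371901)/39 = 0.98913/39

r ≈ 0.0254 per year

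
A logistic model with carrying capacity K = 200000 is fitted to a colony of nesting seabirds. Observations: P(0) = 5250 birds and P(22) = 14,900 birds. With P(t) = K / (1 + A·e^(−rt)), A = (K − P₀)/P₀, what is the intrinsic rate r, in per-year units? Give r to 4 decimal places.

A = (200000 − 5250)/5250 = 37.09524
14900 = 200000/(1 + 37.09524·e^(−r·22)) → e^(−22r) = (13.42282 − 1)/37.09524 = 0.33489
r = −ln(0.33489)/22 = 1.09395/22

r ≈ 0.0497 per year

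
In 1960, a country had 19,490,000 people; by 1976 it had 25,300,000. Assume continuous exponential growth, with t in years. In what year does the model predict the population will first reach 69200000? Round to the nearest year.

year 2038

r = ln(25300000/19490000) / 16 = 0.2609/16 ≈ 0.016306 per year
t = ln(69200000/19490000) / r = 1.2671/0.016306 ≈ 77.71 years after 1960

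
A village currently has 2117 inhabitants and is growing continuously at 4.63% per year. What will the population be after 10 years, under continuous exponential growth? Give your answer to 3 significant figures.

P(10) = 2117 · e^(0.0463·10) = 2117 · e^(0.463)
= 2117 · 1.58883 ≈ 3363.56

≈ 3,360 inhabitants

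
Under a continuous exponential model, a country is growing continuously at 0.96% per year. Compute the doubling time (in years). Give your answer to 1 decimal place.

doubling time = ln(2) / |r| = 0.69315 / 0.0096

doubling time ≈ 72.2 years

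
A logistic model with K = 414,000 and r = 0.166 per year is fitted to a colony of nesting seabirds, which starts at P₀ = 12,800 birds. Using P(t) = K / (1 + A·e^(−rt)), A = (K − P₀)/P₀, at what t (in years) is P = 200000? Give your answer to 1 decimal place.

A = (414000 − 12800)/12800 = 31.34375
200000 = 414000/(1 + 31.34375·e^(−0.166t)) → 1 + 31.34375·e^(−0.166t) = 2.07
e^(−0.166t) = 0.034138 → t = ln(29.29322)/0.166 = 3.37736/0.166

t ≈ 20.3 years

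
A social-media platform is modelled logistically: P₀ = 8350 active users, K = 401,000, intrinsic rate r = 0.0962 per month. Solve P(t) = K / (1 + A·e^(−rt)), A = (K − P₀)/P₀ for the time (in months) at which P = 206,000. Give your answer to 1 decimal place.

t ≈ 40.6 months

A = (401000 − 8350)/8350 = 47.02395
206000 = 401000/(1 + 47.02395·e^(−0.0962t)) → 1 + 47.02395·e^(−0.0962t) = 1.9466
e^(−0.0962t) = 0.02013 → t = ln(49.67659)/0.0962 = 3.90553/0.0962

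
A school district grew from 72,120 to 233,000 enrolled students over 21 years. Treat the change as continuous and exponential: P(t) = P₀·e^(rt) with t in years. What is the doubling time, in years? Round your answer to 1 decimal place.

r = ln(233000/72120) / 21 = ln(3.23073) / 21 ≈ 0.055843 per year
doubling time = ln 2 / |r| = 0.69315 / 0.055843

doubling time ≈ 12.4 years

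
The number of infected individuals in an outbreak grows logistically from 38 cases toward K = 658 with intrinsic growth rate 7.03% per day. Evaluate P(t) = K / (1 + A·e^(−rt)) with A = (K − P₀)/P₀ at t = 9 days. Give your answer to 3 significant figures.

≈ 68.1 cases

A = (658 − 38)/38 = 16.31579
P(9) = 658 / (1 + 16.31579·e^(−0.0703·9)) = 658 / (1 + 16.31579·0.531156)
= 658 / 9.66623 ≈ 68.07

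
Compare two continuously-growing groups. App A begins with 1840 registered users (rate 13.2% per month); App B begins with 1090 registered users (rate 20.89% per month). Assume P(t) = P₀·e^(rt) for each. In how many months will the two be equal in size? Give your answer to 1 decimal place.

1840·e^(0.132t) = 1090·e^(0.2089t)
1840/1090 = e^((0.2089 − 0.132)t) → ln(1.68807) = 0.0769·t
t = 0.52359 / 0.0769

t ≈ 6.8 months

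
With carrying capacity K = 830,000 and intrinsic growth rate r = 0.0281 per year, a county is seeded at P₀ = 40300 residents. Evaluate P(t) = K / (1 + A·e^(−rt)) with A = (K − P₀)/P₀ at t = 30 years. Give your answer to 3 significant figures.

A = (830000 − 40300)/40300 = 19.59553
P(30) = 830000 / (1 + 19.59553·e^(−0.0281·30)) = 830000 / (1 + 19.59553·0.430417)
= 830000 / 9.43426 ≈ 87977.25

≈ 88,000 residents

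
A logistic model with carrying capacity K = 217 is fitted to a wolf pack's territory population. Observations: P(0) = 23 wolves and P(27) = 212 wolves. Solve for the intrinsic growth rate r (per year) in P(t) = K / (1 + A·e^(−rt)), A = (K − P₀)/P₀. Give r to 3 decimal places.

A = (217 − 23)/23 = 8.43478
212 = 217/(1 + 8.43478·e^(−r·27)) → e^(−27r) = (1.02358 − 1)/8.43478 = 0.002796
r = −ln(0.002796)/27 = 5.87951/27

r ≈ 0.218 per year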